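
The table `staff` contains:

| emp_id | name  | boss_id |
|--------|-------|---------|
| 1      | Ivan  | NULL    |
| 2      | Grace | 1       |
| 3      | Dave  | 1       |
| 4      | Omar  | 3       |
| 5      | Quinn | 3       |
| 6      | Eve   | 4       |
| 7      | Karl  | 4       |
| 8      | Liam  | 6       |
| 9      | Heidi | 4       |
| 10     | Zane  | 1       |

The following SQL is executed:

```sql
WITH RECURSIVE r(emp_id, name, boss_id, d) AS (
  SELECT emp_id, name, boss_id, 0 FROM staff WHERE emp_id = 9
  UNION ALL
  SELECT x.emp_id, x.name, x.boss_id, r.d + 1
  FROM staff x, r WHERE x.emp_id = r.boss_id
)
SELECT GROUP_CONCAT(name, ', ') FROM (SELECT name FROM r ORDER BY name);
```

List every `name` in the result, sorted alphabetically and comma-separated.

Dave, Heidi, Ivan, Omar

Base: emp_id=9 (Heidi), boss_id=4, d 0.
Iteration 1: join on emp_id=4 -> Omar (id 4, boss_id=3, d 1).
Iteration 2: join on emp_id=3 -> Dave (id 3, boss_id=1, d 2).
Iteration 3: join on emp_id=1 -> Ivan (id 1, boss_id=NULL, d 3).
Iteration 4: boss_id is NULL; no match; recursion stops.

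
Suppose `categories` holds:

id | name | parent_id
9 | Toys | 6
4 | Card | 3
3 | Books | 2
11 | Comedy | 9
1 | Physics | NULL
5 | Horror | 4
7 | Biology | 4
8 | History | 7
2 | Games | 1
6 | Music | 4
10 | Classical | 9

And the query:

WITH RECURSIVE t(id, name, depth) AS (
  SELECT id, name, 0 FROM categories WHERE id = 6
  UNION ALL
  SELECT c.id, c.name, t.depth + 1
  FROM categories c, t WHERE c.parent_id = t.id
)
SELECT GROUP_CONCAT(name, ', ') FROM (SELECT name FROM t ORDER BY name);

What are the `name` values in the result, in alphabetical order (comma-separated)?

Classical, Comedy, Music, Toys

Base: id=6 (Music) at depth 0.
Iteration 1: rows with parent_id in {6} -> Toys (id 9, depth 1).
Iteration 2: rows with parent_id in {9} -> Classical (id 10, depth 2), Comedy (id 11, depth 2).
Iteration 3: no rows with parent_id in {10,11}; recursion stops.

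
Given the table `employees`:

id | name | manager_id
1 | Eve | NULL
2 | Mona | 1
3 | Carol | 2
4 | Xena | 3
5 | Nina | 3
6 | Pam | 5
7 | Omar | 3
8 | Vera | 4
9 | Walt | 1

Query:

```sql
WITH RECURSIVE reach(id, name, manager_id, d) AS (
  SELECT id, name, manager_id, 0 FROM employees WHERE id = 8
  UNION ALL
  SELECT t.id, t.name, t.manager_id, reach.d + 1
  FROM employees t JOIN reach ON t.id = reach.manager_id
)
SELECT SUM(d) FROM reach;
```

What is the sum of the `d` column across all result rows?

Base: id=8 (Vera), manager_id=4, d 0.
Iteration 1: join on id=4 -> Xena (id 4, manager_id=3, d 1).
Iteration 2: join on id=3 -> Carol (id 3, manager_id=2, d 2).
Iteration 3: join on id=2 -> Mona (id 2, manager_id=1, d 3).
Iteration 4: join on id=1 -> Eve (id 1, manager_id=NULL, d 4).
Iteration 5: manager_id is NULL; no match; recursion stops.
SUM(d) = 0 + 1 + 2 + 3 + 4 = 10.

10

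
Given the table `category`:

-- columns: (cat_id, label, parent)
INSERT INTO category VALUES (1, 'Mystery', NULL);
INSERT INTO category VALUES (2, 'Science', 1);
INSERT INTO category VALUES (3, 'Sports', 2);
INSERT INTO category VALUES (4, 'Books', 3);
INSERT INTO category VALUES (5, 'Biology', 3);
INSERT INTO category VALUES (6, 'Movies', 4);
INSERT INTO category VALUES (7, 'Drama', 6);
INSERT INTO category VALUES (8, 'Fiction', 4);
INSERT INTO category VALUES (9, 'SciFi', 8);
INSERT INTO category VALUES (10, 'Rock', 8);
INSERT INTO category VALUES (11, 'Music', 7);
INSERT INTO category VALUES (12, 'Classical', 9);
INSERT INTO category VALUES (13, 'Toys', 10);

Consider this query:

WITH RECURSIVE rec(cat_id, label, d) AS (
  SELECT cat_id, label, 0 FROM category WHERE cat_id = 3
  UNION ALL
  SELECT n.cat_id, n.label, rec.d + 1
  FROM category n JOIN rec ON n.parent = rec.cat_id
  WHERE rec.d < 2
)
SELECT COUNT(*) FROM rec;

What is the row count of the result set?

5

Base: cat_id=3 (Sports) at d 0.
Iteration 1: rows with parent in {3} -> Books (id 4, d 1), Biology (id 5, d 1).
Iteration 2: rows with parent in {4,5} -> Movies (id 6, d 2), Fiction (id 8, d 2).
Iteration 3: d < 2 fails for all current rows; recursion stops.
Total rows emitted: 5.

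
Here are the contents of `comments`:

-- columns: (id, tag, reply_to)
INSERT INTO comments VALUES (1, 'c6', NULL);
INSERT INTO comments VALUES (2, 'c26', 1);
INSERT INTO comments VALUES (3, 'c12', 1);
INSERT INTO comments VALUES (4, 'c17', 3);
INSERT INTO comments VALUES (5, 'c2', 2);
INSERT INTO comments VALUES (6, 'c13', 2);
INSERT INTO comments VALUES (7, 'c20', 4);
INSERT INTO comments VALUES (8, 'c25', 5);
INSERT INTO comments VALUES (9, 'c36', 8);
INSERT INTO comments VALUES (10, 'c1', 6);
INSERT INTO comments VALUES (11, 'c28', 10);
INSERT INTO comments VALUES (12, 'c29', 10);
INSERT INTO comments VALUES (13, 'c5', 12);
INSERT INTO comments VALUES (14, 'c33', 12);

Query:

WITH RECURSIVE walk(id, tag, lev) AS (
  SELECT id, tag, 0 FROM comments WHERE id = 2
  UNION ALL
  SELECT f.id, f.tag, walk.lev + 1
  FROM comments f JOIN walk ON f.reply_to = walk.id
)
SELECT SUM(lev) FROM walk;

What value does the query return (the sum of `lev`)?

Base: id=2 (c26) at lev 0.
Iteration 1: rows with reply_to in {2} -> c2 (id 5, lev 1), c13 (id 6, lev 1).
Iteration 2: rows with reply_to in {5,6} -> c25 (id 8, lev 2), c1 (id 10, lev 2).
Iteration 3: rows with reply_to in {8,10} -> c36 (id 9, lev 3), c28 (id 11, lev 3), c29 (id 12, lev 3).
Iteration 4: rows with reply_to in {9,11,12} -> c5 (id 13, lev 4), c33 (id 14, lev 4).
Iteration 5: no rows with reply_to in {13,14}; recursion stops.
SUM(lev) = 0 + 1 + 1 + 2 + 2 + 3 + 3 + 3 + 4 + 4 = 23.

23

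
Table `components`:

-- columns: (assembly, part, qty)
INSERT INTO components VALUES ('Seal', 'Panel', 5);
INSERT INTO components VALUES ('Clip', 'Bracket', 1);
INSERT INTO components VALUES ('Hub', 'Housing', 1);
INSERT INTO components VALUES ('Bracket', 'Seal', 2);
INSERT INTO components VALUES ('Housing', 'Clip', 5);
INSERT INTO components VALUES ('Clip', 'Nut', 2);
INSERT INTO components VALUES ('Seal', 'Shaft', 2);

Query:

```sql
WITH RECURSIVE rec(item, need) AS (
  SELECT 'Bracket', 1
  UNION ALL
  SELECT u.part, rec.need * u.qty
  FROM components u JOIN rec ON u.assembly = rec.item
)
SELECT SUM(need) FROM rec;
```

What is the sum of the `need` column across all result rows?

Base: (Bracket, need=1).
Iteration 1: components of {Bracket} -> Seal = 1*2 = 2.
Iteration 2: components of {Seal} -> Panel = 2*5 = 10, Shaft = 2*2 = 4.
Iteration 3: no further components; recursion stops.
SUM(need) = 1 + 2 + 10 + 4 = 17.

17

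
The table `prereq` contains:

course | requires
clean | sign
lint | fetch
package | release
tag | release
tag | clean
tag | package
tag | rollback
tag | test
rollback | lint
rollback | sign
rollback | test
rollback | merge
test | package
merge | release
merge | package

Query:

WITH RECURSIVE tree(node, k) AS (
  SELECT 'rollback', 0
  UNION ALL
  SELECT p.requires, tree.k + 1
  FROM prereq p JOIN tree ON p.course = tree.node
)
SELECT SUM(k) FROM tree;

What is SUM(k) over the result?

Base: (rollback, k=0).
Iteration 1: edges from {rollback} -> (lint, k=1), (merge, k=1), (sign, k=1), (test, k=1).
Iteration 2: edges from {lint,merge,sign,test} -> (fetch, k=2), (package, k=2) x2, (release, k=2). [UNION ALL keeps all 4 new rows, including repeats]
Iteration 3: edges from {fetch,package,release} -> (release, k=3) x2. [UNION ALL keeps all 2 new rows, including repeats]
Iteration 4: no outgoing edges from {release}; recursion stops.
SUM(k) = 0 + 1 + 1 + 1 + 1 + 2 + 2 + 2 + 2 + 3 + 3 = 18.

18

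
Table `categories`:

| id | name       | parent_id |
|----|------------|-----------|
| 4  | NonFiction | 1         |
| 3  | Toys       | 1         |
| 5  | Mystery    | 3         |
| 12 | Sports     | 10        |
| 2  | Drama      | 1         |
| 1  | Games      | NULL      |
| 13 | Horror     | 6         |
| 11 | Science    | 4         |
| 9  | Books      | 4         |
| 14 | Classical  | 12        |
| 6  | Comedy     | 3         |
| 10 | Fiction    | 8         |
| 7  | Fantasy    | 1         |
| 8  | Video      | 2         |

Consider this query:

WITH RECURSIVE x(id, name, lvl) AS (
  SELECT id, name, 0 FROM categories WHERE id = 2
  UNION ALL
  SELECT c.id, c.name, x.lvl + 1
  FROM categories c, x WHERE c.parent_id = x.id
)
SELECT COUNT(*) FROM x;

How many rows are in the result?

Base: id=2 (Drama) at lvl 0.
Iteration 1: rows with parent_id in {2} -> Video (id 8, lvl 1).
Iteration 2: rows with parent_id in {8} -> Fiction (id 10, lvl 2).
Iteration 3: rows with parent_id in {10} -> Sports (id 12, lvl 3).
Iteration 4: rows with parent_id in {12} -> Classical (id 14, lvl 4).
Iteration 5: no rows with parent_id in {14}; recursion stops.
Total rows emitted: 5.

5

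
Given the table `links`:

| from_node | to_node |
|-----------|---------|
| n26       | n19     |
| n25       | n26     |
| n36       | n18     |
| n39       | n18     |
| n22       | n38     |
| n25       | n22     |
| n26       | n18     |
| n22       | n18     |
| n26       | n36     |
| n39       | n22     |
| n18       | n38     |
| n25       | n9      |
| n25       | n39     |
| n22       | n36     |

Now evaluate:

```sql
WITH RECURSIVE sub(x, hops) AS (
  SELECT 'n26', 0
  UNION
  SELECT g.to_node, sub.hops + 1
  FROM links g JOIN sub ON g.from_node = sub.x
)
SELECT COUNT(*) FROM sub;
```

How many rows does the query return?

7

Base: (n26, hops=0).
Iteration 1: edges from {n26} -> (n18, hops=1), (n19, hops=1), (n36, hops=1).
Iteration 2: edges from {n18,n19,n36} -> (n18, hops=2), (n38, hops=2).
Iteration 3: edges from {n18,n38} -> (n38, hops=3).
Iteration 4: no outgoing edges from {n38}; recursion stops.
Total rows emitted: 7.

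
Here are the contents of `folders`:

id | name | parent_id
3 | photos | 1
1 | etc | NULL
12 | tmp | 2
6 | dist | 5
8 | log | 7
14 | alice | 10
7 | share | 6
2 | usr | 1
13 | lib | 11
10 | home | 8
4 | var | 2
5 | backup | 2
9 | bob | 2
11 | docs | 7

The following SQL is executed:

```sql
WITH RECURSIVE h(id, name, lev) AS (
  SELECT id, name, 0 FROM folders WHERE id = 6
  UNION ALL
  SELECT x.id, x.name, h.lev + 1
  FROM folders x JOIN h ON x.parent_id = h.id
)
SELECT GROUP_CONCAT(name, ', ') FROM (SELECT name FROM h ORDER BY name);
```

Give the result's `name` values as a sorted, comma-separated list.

alice, dist, docs, home, lib, log, share

Base: id=6 (dist) at lev 0.
Iteration 1: rows with parent_id in {6} -> share (id 7, lev 1).
Iteration 2: rows with parent_id in {7} -> log (id 8, lev 2), docs (id 11, lev 2).
Iteration 3: rows with parent_id in {8,11} -> home (id 10, lev 3), lib (id 13, lev 3).
Iteration 4: rows with parent_id in {10,13} -> alice (id 14, lev 4).
Iteration 5: no rows with parent_id in {14}; recursion stops.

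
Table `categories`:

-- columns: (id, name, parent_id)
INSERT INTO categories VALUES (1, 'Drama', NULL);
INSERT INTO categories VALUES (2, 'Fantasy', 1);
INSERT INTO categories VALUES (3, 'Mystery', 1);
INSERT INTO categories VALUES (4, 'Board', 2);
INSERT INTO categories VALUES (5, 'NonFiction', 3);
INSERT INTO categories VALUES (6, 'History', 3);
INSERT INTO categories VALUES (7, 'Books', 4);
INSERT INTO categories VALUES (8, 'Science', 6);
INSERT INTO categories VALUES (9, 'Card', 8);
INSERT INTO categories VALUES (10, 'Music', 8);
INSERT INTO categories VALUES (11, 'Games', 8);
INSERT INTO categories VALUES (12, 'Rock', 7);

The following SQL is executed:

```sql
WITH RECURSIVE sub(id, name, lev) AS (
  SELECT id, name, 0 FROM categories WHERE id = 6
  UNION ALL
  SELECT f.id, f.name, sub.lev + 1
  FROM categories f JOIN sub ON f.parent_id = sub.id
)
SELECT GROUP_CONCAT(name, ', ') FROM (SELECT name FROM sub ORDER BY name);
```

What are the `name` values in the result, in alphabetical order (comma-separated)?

Base: id=6 (History) at lev 0.
Iteration 1: rows with parent_id in {6} -> Science (id 8, lev 1).
Iteration 2: rows with parent_id in {8} -> Card (id 9, lev 2), Music (id 10, lev 2), Games (id 11, lev 2).
Iteration 3: no rows with parent_id in {9,10,11}; recursion stops.

Card, Games, History, Music, Science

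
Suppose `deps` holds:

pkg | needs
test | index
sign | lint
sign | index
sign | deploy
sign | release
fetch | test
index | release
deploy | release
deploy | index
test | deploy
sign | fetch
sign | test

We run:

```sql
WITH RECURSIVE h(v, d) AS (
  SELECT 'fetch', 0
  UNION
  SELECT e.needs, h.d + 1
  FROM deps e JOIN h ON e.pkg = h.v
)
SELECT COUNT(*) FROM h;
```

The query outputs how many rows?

Base: (fetch, d=0).
Iteration 1: edges from {fetch} -> (test, d=1).
Iteration 2: edges from {test} -> (deploy, d=2), (index, d=2).
Iteration 3: edges from {deploy,index} -> (index, d=3), (release, d=3). [UNION drops 1 duplicate row(s)]
Iteration 4: edges from {index,release} -> (release, d=4).
Iteration 5: no outgoing edges from {release}; recursion stops.
Total rows emitted: 7.

7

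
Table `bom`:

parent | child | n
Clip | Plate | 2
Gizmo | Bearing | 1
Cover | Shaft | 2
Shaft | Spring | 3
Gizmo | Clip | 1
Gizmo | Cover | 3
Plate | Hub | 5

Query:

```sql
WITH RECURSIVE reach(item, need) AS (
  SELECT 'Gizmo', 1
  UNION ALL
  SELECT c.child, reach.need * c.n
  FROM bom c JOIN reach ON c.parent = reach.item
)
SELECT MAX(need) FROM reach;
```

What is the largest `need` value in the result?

Base: (Gizmo, need=1).
Iteration 1: components of {Gizmo} -> Bearing = 1*1 = 1, Clip = 1*1 = 1, Cover = 1*3 = 3.
Iteration 2: components of {Bearing,Clip,Cover} -> Plate = 1*2 = 2, Shaft = 3*2 = 6.
Iteration 3: components of {Plate,Shaft} -> Hub = 2*5 = 10, Spring = 6*3 = 18.
Iteration 4: no further components; recursion stops.
need values: 1, 1, 3, 1, 2, 6, 10, 18; the maximum is 18.

18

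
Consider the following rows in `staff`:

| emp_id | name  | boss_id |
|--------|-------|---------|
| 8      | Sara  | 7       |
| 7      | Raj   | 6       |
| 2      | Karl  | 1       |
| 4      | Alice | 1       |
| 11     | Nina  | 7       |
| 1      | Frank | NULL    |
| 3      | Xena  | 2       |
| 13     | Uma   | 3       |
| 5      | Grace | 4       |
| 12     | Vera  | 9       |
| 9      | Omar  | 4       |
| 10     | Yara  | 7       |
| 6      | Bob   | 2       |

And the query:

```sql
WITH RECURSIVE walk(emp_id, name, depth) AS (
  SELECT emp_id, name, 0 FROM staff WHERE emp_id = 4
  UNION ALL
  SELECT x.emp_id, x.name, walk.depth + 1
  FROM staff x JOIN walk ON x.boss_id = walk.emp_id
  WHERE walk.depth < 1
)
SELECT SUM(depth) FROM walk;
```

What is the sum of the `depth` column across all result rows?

2

Base: emp_id=4 (Alice) at depth 0.
Iteration 1: rows with boss_id in {4} -> Grace (id 5, depth 1), Omar (id 9, depth 1).
Iteration 2: depth < 1 fails for all current rows; recursion stops.
SUM(depth) = 0 + 1 + 1 = 2.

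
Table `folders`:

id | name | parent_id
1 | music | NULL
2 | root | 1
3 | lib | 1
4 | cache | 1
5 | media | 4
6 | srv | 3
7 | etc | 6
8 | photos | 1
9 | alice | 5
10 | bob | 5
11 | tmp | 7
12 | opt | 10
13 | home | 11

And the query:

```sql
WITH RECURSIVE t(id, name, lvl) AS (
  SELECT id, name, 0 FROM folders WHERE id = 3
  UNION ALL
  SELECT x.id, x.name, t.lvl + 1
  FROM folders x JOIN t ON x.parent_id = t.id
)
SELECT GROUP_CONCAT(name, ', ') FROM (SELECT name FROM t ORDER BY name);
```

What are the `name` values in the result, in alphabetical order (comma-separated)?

Base: id=3 (lib) at lvl 0.
Iteration 1: rows with parent_id in {3} -> srv (id 6, lvl 1).
Iteration 2: rows with parent_id in {6} -> etc (id 7, lvl 2).
Iteration 3: rows with parent_id in {7} -> tmp (id 11, lvl 3).
Iteration 4: rows with parent_id in {11} -> home (id 13, lvl 4).
Iteration 5: no rows with parent_id in {13}; recursion stops.

etc, home, lib, srv, tmp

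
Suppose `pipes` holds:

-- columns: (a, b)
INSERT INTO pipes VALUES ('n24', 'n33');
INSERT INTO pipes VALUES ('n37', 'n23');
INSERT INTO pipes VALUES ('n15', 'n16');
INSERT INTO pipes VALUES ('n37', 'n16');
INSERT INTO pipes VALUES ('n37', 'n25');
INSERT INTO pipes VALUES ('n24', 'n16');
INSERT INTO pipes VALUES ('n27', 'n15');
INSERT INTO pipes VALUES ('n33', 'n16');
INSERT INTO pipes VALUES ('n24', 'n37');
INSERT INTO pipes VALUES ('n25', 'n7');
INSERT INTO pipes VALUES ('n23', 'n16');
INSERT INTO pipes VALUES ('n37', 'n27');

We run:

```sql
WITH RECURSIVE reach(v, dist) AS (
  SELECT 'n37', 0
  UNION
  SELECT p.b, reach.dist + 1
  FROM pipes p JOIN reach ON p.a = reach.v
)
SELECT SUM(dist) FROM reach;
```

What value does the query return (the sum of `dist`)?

13

Base: (n37, dist=0).
Iteration 1: edges from {n37} -> (n16, dist=1), (n23, dist=1), (n25, dist=1), (n27, dist=1).
Iteration 2: edges from {n16,n23,n25,n27} -> (n15, dist=2), (n16, dist=2), (n7, dist=2).
Iteration 3: edges from {n15,n16,n7} -> (n16, dist=3).
Iteration 4: no outgoing edges from {n16}; recursion stops.
SUM(dist) = 0 + 1 + 1 + 1 + 1 + 2 + 2 + 2 + 3 = 13.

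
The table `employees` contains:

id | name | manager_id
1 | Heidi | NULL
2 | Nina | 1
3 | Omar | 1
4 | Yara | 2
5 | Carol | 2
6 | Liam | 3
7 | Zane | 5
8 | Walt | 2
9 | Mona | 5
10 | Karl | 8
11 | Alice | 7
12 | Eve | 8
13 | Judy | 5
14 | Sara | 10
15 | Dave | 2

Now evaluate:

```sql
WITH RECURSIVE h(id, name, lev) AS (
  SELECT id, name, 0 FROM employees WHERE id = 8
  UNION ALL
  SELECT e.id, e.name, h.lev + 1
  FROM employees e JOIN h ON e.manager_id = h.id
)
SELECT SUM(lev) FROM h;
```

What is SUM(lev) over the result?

Base: id=8 (Walt) at lev 0.
Iteration 1: rows with manager_id in {8} -> Karl (id 10, lev 1), Eve (id 12, lev 1).
Iteration 2: rows with manager_id in {10,12} -> Sara (id 14, lev 2).
Iteration 3: no rows with manager_id in {14}; recursion stops.
SUM(lev) = 0 + 1 + 1 + 2 = 4.

4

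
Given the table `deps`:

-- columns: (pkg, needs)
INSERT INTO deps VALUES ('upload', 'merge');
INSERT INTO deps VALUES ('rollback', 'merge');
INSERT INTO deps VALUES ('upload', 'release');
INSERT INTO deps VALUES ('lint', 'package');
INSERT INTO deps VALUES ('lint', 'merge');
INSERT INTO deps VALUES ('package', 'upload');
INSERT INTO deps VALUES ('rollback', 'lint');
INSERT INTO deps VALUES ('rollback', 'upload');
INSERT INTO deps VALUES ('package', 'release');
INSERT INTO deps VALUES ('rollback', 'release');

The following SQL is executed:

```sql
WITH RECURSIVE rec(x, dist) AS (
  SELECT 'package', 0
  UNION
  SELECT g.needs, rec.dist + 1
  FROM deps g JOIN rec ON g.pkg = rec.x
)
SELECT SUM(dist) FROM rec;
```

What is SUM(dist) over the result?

Base: (package, dist=0).
Iteration 1: edges from {package} -> (release, dist=1), (upload, dist=1).
Iteration 2: edges from {release,upload} -> (merge, dist=2), (release, dist=2).
Iteration 3: no outgoing edges from {merge,release}; recursion stops.
SUM(dist) = 0 + 1 + 1 + 2 + 2 = 6.

6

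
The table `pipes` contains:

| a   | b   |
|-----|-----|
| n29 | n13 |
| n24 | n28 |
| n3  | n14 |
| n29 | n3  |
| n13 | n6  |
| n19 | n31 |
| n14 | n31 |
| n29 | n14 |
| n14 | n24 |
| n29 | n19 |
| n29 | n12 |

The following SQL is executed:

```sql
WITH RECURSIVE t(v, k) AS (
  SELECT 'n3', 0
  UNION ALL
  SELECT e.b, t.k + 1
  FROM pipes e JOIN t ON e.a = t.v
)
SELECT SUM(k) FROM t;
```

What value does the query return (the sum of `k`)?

Base: (n3, k=0).
Iteration 1: edges from {n3} -> (n14, k=1).
Iteration 2: edges from {n14} -> (n24, k=2), (n31, k=2).
Iteration 3: edges from {n24,n31} -> (n28, k=3).
Iteration 4: no outgoing edges from {n28}; recursion stops.
SUM(k) = 0 + 1 + 2 + 2 + 3 = 8.

8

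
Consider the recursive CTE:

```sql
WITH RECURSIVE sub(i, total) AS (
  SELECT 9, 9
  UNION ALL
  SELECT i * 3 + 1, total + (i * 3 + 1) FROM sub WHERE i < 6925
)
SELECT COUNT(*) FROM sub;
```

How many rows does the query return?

7

Base: i=9, total=9.
Iteration 1: 9 < 6925 holds -> i = 9 * 3 + 1 = 28, total = 9 + 28 = 37.
Iteration 2: 28 < 6925 holds -> i = 28 * 3 + 1 = 85, total = 37 + 85 = 122.
Iteration 3: 85 < 6925 holds -> i = 85 * 3 + 1 = 256, total = 122 + 256 = 378.
Iteration 4: 256 < 6925 holds -> i = 256 * 3 + 1 = 769, total = 378 + 769 = 1147.
Iteration 5: 769 < 6925 holds -> i = 769 * 3 + 1 = 2308, total = 1147 + 2308 = 3455.
Iteration 6: 2308 < 6925 holds -> i = 2308 * 3 + 1 = 6925, total = 3455 + 6925 = 10380.
Iteration 7: 6925 < 6925 fails; recursion stops.
Total rows emitted: 7.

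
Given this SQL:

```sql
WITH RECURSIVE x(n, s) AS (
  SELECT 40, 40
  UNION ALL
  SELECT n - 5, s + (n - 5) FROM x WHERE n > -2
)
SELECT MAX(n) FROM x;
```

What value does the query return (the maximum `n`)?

40

Base: n=40, s=40.
Iteration 1: 40 > -2 holds -> n = 40 - 5 = 35, s = 40 + 35 = 75.
Iteration 2: 35 > -2 holds -> n = 35 - 5 = 30, s = 75 + 30 = 105.
Iteration 3: 30 > -2 holds -> n = 30 - 5 = 25, s = 105 + 25 = 130.
Iteration 4: 25 > -2 holds -> n = 25 - 5 = 20, s = 130 + 20 = 150.
Iteration 5: 20 > -2 holds -> n = 20 - 5 = 15, s = 150 + 15 = 165.
Iteration 6: 15 > -2 holds -> n = 15 - 5 = 10, s = 165 + 10 = 175.
Iteration 7: 10 > -2 holds -> n = 10 - 5 = 5, s = 175 + 5 = 180.
Iteration 8: 5 > -2 holds -> n = 5 - 5 = 0, s = 180 + 0 = 180.
Iteration 9: 0 > -2 holds -> n = 0 - 5 = -5, s = 180 + -5 = 175.
Iteration 10: -5 > -2 fails; recursion stops.
n values: 40, 35, 30, 25, 20, 15, 10, 5, 0, -5; the maximum is 40.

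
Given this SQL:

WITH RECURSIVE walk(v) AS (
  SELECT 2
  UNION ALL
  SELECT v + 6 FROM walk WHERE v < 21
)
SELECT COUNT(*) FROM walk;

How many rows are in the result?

5

Base: v=2.
Iteration 1: 2 < 21 holds -> v = 2 + 6 = 8.
Iteration 2: 8 < 21 holds -> v = 8 + 6 = 14.
Iteration 3: 14 < 21 holds -> v = 14 + 6 = 20.
Iteration 4: 20 < 21 holds -> v = 20 + 6 = 26.
Iteration 5: 26 < 21 fails; recursion stops.
Total rows emitted: 5.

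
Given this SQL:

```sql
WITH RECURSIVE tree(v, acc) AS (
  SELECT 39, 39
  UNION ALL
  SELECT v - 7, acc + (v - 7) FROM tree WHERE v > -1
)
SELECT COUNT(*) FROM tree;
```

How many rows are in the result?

Base: v=39, acc=39.
Iteration 1: 39 > -1 holds -> v = 39 - 7 = 32, acc = 39 + 32 = 71.
Iteration 2: 32 > -1 holds -> v = 32 - 7 = 25, acc = 71 + 25 = 96.
Iteration 3: 25 > -1 holds -> v = 25 - 7 = 18, acc = 96 + 18 = 114.
Iteration 4: 18 > -1 holds -> v = 18 - 7 = 11, acc = 114 + 11 = 125.
Iteration 5: 11 > -1 holds -> v = 11 - 7 = 4, acc = 125 + 4 = 129.
Iteration 6: 4 > -1 holds -> v = 4 - 7 = -3, acc = 129 + -3 = 126.
Iteration 7: -3 > -1 fails; recursion stops.
Total rows emitted: 7.

7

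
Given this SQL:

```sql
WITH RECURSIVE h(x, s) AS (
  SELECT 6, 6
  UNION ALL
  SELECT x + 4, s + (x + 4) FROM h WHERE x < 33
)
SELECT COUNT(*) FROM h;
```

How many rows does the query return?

8

Base: x=6, s=6.
Iteration 1: 6 < 33 holds -> x = 6 + 4 = 10, s = 6 + 10 = 16.
Iteration 2: 10 < 33 holds -> x = 10 + 4 = 14, s = 16 + 14 = 30.
Iteration 3: 14 < 33 holds -> x = 14 + 4 = 18, s = 30 + 18 = 48.
Iteration 4: 18 < 33 holds -> x = 18 + 4 = 22, s = 48 + 22 = 70.
Iteration 5: 22 < 33 holds -> x = 22 + 4 = 26, s = 70 + 26 = 96.
Iteration 6: 26 < 33 holds -> x = 26 + 4 = 30, s = 96 + 30 = 126.
Iteration 7: 30 < 33 holds -> x = 30 + 4 = 34, s = 126 + 34 = 160.
Iteration 8: 34 < 33 fails; recursion stops.
Total rows emitted: 8.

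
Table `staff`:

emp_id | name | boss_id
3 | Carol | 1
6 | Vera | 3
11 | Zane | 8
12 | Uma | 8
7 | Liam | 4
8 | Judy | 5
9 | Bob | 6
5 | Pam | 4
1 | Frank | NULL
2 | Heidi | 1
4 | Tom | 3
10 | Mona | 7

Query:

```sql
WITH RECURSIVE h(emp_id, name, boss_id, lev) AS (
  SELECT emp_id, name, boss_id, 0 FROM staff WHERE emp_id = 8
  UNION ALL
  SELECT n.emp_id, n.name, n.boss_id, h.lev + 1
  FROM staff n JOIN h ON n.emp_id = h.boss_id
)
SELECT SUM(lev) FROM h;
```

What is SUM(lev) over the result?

Base: emp_id=8 (Judy), boss_id=5, lev 0.
Iteration 1: join on emp_id=5 -> Pam (id 5, boss_id=4, lev 1).
Iteration 2: join on emp_id=4 -> Tom (id 4, boss_id=3, lev 2).
Iteration 3: join on emp_id=3 -> Carol (id 3, boss_id=1, lev 3).
Iteration 4: join on emp_id=1 -> Frank (id 1, boss_id=NULL, lev 4).
Iteration 5: boss_id is NULL; no match; recursion stops.
SUM(lev) = 0 + 1 + 2 + 3 + 4 = 10.

10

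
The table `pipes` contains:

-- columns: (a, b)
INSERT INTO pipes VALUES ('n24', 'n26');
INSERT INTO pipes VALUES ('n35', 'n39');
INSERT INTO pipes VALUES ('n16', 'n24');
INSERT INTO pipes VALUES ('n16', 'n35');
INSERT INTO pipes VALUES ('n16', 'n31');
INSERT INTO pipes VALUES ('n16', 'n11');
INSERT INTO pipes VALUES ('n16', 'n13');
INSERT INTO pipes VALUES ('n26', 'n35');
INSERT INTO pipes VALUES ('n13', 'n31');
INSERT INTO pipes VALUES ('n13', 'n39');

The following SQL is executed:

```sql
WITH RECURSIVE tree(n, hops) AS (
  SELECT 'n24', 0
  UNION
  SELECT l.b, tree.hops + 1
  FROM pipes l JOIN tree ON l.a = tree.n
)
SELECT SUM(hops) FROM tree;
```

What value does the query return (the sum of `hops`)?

6

Base: (n24, hops=0).
Iteration 1: edges from {n24} -> (n26, hops=1).
Iteration 2: edges from {n26} -> (n35, hops=2).
Iteration 3: edges from {n35} -> (n39, hops=3).
Iteration 4: no outgoing edges from {n39}; recursion stops.
SUM(hops) = 0 + 1 + 2 + 3 = 6.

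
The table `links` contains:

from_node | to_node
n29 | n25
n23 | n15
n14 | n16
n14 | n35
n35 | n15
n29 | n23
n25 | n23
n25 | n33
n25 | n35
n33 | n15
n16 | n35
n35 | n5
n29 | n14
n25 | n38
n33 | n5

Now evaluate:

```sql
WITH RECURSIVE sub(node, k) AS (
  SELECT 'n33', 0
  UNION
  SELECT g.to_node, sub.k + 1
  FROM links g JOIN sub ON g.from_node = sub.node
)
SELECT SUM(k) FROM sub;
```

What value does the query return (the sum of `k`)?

2

Base: (n33, k=0).
Iteration 1: edges from {n33} -> (n15, k=1), (n5, k=1).
Iteration 2: no outgoing edges from {n15,n5}; recursion stops.
SUM(k) = 0 + 1 + 1 = 2.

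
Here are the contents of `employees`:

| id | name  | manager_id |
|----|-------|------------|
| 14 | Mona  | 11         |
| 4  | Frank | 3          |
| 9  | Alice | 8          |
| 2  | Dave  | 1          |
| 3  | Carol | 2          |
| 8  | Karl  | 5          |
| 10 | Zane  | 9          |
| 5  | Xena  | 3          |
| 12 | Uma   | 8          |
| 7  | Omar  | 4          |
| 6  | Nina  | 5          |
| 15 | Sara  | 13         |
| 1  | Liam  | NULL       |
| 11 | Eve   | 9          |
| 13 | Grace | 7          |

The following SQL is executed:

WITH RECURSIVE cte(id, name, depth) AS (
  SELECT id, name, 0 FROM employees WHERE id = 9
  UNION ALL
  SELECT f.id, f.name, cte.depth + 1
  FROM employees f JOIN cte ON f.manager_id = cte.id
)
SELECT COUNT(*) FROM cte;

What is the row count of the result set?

Base: id=9 (Alice) at depth 0.
Iteration 1: rows with manager_id in {9} -> Zane (id 10, depth 1), Eve (id 11, depth 1).
Iteration 2: rows with manager_id in {10,11} -> Mona (id 14, depth 2).
Iteration 3: no rows with manager_id in {14}; recursion stops.
Total rows emitted: 4.

4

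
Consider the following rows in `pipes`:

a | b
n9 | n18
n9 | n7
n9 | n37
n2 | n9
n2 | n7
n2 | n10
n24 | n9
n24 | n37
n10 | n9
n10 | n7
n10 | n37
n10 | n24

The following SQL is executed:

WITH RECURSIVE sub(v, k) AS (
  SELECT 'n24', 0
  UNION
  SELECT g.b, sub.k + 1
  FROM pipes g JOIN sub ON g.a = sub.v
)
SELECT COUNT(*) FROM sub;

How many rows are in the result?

Base: (n24, k=0).
Iteration 1: edges from {n24} -> (n37, k=1), (n9, k=1).
Iteration 2: edges from {n37,n9} -> (n18, k=2), (n37, k=2), (n7, k=2).
Iteration 3: no outgoing edges from {n18,n37,n7}; recursion stops.
Total rows emitted: 6.

6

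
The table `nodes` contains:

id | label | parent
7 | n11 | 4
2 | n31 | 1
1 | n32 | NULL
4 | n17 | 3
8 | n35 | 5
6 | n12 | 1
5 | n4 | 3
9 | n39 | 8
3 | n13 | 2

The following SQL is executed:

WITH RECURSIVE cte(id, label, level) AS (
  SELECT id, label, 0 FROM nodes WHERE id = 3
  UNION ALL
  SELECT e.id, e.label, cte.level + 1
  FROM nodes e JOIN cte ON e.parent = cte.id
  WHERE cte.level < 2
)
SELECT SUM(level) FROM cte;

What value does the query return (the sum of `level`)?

6

Base: id=3 (n13) at level 0.
Iteration 1: rows with parent in {3} -> n17 (id 4, level 1), n4 (id 5, level 1).
Iteration 2: rows with parent in {4,5} -> n11 (id 7, level 2), n35 (id 8, level 2).
Iteration 3: level < 2 fails for all current rows; recursion stops.
SUM(level) = 0 + 1 + 1 + 2 + 2 = 6.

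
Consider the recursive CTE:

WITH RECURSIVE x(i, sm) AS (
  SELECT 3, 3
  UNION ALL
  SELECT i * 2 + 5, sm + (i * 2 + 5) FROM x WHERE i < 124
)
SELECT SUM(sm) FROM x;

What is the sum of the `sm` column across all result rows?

Base: i=3, sm=3.
Iteration 1: 3 < 124 holds -> i = 3 * 2 + 5 = 11, sm = 3 + 11 = 14.
Iteration 2: 11 < 124 holds -> i = 11 * 2 + 5 = 27, sm = 14 + 27 = 41.
Iteration 3: 27 < 124 holds -> i = 27 * 2 + 5 = 59, sm = 41 + 59 = 100.
Iteration 4: 59 < 124 holds -> i = 59 * 2 + 5 = 123, sm = 100 + 123 = 223.
Iteration 5: 123 < 124 holds -> i = 123 * 2 + 5 = 251, sm = 223 + 251 = 474.
Iteration 6: 251 < 124 fails; recursion stops.
SUM(sm) = 3 + 14 + 41 + 100 + 223 + 474 = 855.

855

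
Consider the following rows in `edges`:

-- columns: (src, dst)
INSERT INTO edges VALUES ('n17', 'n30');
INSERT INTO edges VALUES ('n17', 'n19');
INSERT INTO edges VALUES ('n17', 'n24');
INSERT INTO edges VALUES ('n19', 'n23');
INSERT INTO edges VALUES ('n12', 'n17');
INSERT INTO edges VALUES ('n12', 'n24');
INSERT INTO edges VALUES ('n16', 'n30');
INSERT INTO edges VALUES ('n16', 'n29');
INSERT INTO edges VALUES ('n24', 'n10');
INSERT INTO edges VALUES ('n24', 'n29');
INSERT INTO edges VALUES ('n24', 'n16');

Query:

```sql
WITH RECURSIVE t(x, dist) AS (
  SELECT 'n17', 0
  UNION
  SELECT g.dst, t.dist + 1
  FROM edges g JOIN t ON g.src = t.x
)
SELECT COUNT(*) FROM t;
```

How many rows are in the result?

10

Base: (n17, dist=0).
Iteration 1: edges from {n17} -> (n19, dist=1), (n24, dist=1), (n30, dist=1).
Iteration 2: edges from {n19,n24,n30} -> (n10, dist=2), (n16, dist=2), (n23, dist=2), (n29, dist=2).
Iteration 3: edges from {n10,n16,n23,n29} -> (n29, dist=3), (n30, dist=3).
Iteration 4: no outgoing edges from {n29,n30}; recursion stops.
Total rows emitted: 10.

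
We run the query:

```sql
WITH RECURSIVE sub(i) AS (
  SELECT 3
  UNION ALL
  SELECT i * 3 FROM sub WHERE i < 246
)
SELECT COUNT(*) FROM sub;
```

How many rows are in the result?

6

Base: i=3.
Iteration 1: 3 < 246 holds -> i = 3 * 3 = 9.
Iteration 2: 9 < 246 holds -> i = 9 * 3 = 27.
Iteration 3: 27 < 246 holds -> i = 27 * 3 = 81.
Iteration 4: 81 < 246 holds -> i = 81 * 3 = 243.
Iteration 5: 243 < 246 holds -> i = 243 * 3 = 729.
Iteration 6: 729 < 246 fails; recursion stops.
Total rows emitted: 6.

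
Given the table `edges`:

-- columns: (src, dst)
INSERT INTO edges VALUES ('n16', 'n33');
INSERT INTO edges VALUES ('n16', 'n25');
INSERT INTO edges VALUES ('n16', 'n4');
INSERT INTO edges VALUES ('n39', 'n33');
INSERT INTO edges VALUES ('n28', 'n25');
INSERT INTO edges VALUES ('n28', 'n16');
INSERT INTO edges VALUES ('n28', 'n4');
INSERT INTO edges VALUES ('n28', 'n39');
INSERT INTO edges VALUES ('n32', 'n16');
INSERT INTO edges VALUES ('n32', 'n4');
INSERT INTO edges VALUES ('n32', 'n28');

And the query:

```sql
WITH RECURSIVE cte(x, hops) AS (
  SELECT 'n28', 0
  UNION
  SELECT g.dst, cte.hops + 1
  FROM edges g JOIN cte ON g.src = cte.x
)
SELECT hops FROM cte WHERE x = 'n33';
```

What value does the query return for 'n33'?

Base: (n28, hops=0).
Iteration 1: edges from {n28} -> (n16, hops=1), (n25, hops=1), (n39, hops=1), (n4, hops=1).
Iteration 2: edges from {n16,n25,n39,n4} -> (n25, hops=2), (n33, hops=2), (n4, hops=2). [UNION drops 1 duplicate row(s)]
Iteration 3: no outgoing edges from {n25,n33,n4}; recursion stops.

2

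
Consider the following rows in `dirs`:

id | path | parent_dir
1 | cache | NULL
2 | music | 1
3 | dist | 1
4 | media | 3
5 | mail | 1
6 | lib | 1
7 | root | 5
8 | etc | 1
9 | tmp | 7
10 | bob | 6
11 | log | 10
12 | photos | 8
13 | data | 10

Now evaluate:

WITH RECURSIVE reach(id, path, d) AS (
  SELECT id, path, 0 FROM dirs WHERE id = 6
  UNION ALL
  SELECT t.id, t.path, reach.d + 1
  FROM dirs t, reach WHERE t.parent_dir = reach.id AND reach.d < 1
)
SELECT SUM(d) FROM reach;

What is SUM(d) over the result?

1

Base: id=6 (lib) at d 0.
Iteration 1: rows with parent_dir in {6} -> bob (id 10, d 1).
Iteration 2: d < 1 fails for all current rows; recursion stops.
SUM(d) = 0 + 1 = 1.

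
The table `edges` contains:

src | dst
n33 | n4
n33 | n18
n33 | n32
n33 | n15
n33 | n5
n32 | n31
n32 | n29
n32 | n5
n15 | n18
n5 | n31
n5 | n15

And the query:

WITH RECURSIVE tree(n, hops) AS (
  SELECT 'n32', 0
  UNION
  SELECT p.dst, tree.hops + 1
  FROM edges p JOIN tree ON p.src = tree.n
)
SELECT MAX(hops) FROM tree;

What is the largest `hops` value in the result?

3

Base: (n32, hops=0).
Iteration 1: edges from {n32} -> (n29, hops=1), (n31, hops=1), (n5, hops=1).
Iteration 2: edges from {n29,n31,n5} -> (n15, hops=2), (n31, hops=2).
Iteration 3: edges from {n15,n31} -> (n18, hops=3).
Iteration 4: no outgoing edges from {n18}; recursion stops.
hops values: 0, 1, 1, 1, 2, 2, 3; the maximum is 3.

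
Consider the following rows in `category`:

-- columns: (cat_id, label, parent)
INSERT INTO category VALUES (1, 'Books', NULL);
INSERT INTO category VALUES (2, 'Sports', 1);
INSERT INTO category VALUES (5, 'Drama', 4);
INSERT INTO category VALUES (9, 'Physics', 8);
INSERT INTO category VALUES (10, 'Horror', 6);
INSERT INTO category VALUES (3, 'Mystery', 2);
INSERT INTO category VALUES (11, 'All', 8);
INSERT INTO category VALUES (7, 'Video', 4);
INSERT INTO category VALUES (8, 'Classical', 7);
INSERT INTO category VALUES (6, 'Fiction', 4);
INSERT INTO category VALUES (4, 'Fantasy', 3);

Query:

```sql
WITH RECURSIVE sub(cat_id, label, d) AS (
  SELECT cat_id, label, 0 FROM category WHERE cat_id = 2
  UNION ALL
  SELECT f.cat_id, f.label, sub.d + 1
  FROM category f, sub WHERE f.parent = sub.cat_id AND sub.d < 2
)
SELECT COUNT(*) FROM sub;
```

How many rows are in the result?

3

Base: cat_id=2 (Sports) at d 0.
Iteration 1: rows with parent in {2} -> Mystery (id 3, d 1).
Iteration 2: rows with parent in {3} -> Fantasy (id 4, d 2).
Iteration 3: d < 2 fails for all current rows; recursion stops.
Total rows emitted: 3.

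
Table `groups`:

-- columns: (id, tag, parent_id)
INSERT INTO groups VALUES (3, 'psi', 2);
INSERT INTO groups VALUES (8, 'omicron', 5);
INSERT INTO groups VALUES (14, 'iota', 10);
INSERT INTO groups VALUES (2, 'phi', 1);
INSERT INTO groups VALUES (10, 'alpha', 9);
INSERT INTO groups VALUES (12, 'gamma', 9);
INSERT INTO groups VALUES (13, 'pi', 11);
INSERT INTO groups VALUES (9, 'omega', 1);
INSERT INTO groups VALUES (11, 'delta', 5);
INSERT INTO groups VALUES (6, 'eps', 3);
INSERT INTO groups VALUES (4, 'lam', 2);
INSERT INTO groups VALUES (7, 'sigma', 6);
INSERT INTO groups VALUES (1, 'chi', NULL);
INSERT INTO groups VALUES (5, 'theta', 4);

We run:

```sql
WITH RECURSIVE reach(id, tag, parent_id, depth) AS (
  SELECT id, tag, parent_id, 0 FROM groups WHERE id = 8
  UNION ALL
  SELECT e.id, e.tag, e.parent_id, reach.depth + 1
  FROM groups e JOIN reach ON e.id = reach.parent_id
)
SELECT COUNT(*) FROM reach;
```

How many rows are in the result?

Base: id=8 (omicron), parent_id=5, depth 0.
Iteration 1: join on id=5 -> theta (id 5, parent_id=4, depth 1).
Iteration 2: join on id=4 -> lam (id 4, parent_id=2, depth 2).
Iteration 3: join on id=2 -> phi (id 2, parent_id=1, depth 3).
Iteration 4: join on id=1 -> chi (id 1, parent_id=NULL, depth 4).
Iteration 5: parent_id is NULL; no match; recursion stops.
Total rows emitted: 5.

5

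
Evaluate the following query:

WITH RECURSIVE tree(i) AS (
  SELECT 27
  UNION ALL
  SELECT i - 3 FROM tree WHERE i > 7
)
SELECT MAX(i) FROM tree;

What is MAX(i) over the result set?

Base: i=27.
Iteration 1: 27 > 7 holds -> i = 27 - 3 = 24.
Iteration 2: 24 > 7 holds -> i = 24 - 3 = 21.
Iteration 3: 21 > 7 holds -> i = 21 - 3 = 18.
Iteration 4: 18 > 7 holds -> i = 18 - 3 = 15.
Iteration 5: 15 > 7 holds -> i = 15 - 3 = 12.
Iteration 6: 12 > 7 holds -> i = 12 - 3 = 9.
Iteration 7: 9 > 7 holds -> i = 9 - 3 = 6.
Iteration 8: 6 > 7 fails; recursion stops.
i values: 27, 24, 21, 18, 15, 12, 9, 6; the maximum is 27.

27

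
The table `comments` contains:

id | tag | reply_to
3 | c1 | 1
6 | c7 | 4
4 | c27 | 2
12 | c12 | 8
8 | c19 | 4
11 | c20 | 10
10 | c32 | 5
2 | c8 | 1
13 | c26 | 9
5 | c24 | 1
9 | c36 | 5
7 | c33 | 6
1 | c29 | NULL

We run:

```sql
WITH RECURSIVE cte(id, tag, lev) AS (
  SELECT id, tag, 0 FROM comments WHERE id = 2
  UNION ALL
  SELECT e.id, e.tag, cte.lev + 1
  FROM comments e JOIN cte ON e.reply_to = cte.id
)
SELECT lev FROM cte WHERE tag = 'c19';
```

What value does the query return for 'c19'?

Base: id=2 (c8) at lev 0.
Iteration 1: rows with reply_to in {2} -> c27 (id 4, lev 1).
Iteration 2: rows with reply_to in {4} -> c7 (id 6, lev 2), c19 (id 8, lev 2).
Iteration 3: rows with reply_to in {6,8} -> c33 (id 7, lev 3), c12 (id 12, lev 3).
Iteration 4: no rows with reply_to in {7,12}; recursion stops.

2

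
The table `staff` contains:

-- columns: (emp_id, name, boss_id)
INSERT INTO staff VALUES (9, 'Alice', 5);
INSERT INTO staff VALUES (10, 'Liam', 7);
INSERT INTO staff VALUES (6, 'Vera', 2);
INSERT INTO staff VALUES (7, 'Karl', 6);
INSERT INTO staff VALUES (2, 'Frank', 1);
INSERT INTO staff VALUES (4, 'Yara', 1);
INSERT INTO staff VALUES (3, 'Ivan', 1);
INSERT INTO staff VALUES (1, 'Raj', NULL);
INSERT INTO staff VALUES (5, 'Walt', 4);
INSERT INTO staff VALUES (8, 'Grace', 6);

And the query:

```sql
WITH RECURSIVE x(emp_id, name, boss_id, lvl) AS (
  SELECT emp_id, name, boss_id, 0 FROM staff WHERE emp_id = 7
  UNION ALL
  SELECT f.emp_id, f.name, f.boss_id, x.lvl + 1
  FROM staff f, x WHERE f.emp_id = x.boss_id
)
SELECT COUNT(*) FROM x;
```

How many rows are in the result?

Base: emp_id=7 (Karl), boss_id=6, lvl 0.
Iteration 1: join on emp_id=6 -> Vera (id 6, boss_id=2, lvl 1).
Iteration 2: join on emp_id=2 -> Frank (id 2, boss_id=1, lvl 2).
Iteration 3: join on emp_id=1 -> Raj (id 1, boss_id=NULL, lvl 3).
Iteration 4: boss_id is NULL; no match; recursion stops.
Total rows emitted: 4.

4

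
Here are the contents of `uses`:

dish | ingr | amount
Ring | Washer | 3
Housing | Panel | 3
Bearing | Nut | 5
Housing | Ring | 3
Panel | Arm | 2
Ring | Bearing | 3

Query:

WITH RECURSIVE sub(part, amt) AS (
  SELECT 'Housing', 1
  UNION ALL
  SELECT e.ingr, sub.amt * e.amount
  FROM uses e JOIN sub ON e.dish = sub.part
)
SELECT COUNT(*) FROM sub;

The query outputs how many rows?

Base: (Housing, amt=1).
Iteration 1: components of {Housing} -> Panel = 1*3 = 3, Ring = 1*3 = 3.
Iteration 2: components of {Panel,Ring} -> Arm = 3*2 = 6, Bearing = 3*3 = 9, Washer = 3*3 = 9.
Iteration 3: components of {Arm,Bearing,Washer} -> Nut = 9*5 = 45.
Iteration 4: no further components; recursion stops.
Total rows emitted: 7.

7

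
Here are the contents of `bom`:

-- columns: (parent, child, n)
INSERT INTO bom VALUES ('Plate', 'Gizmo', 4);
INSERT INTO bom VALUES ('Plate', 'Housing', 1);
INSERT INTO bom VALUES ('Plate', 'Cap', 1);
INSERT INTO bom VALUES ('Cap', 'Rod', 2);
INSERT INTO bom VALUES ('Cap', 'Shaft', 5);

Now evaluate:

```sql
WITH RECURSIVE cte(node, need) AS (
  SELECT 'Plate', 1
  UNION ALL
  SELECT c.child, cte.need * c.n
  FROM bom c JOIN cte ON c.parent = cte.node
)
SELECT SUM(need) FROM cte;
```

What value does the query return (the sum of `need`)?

14

Base: (Plate, need=1).
Iteration 1: components of {Plate} -> Cap = 1*1 = 1, Gizmo = 1*4 = 4, Housing = 1*1 = 1.
Iteration 2: components of {Cap,Gizmo,Housing} -> Rod = 1*2 = 2, Shaft = 1*5 = 5.
Iteration 3: no further components; recursion stops.
SUM(need) = 1 + 4 + 1 + 1 + 2 + 5 = 14.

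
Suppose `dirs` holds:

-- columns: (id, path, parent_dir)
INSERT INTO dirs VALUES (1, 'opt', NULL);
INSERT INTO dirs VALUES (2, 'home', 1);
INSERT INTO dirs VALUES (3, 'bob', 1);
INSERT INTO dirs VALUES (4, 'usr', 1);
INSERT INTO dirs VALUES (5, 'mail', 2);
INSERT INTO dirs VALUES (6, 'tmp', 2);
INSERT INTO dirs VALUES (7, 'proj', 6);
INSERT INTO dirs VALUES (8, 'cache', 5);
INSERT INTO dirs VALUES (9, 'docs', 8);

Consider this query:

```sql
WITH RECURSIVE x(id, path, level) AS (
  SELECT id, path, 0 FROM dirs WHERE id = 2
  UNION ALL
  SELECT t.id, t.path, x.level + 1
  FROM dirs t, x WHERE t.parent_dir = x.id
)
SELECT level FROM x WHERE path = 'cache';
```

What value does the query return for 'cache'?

2

Base: id=2 (home) at level 0.
Iteration 1: rows with parent_dir in {2} -> mail (id 5, level 1), tmp (id 6, level 1).
Iteration 2: rows with parent_dir in {5,6} -> proj (id 7, level 2), cache (id 8, level 2).
Iteration 3: rows with parent_dir in {7,8} -> docs (id 9, level 3).
Iteration 4: no rows with parent_dir in {9}; recursion stops.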